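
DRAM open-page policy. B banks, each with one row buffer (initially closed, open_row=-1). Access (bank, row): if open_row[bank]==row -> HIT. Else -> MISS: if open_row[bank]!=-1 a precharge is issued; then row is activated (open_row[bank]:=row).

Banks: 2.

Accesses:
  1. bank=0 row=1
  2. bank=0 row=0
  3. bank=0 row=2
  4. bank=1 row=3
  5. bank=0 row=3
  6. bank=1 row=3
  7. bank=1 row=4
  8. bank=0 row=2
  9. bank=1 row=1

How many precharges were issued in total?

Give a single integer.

Acc 1: bank0 row1 -> MISS (open row1); precharges=0
Acc 2: bank0 row0 -> MISS (open row0); precharges=1
Acc 3: bank0 row2 -> MISS (open row2); precharges=2
Acc 4: bank1 row3 -> MISS (open row3); precharges=2
Acc 5: bank0 row3 -> MISS (open row3); precharges=3
Acc 6: bank1 row3 -> HIT
Acc 7: bank1 row4 -> MISS (open row4); precharges=4
Acc 8: bank0 row2 -> MISS (open row2); precharges=5
Acc 9: bank1 row1 -> MISS (open row1); precharges=6

Answer: 6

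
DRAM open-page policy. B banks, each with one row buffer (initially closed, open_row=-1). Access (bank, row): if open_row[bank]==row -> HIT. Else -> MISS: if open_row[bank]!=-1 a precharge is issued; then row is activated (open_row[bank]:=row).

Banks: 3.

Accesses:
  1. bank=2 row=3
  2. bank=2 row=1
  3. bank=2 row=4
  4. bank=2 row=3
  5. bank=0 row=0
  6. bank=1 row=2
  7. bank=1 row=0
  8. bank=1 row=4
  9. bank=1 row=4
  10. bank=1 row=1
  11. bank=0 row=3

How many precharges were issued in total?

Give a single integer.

Acc 1: bank2 row3 -> MISS (open row3); precharges=0
Acc 2: bank2 row1 -> MISS (open row1); precharges=1
Acc 3: bank2 row4 -> MISS (open row4); precharges=2
Acc 4: bank2 row3 -> MISS (open row3); precharges=3
Acc 5: bank0 row0 -> MISS (open row0); precharges=3
Acc 6: bank1 row2 -> MISS (open row2); precharges=3
Acc 7: bank1 row0 -> MISS (open row0); precharges=4
Acc 8: bank1 row4 -> MISS (open row4); precharges=5
Acc 9: bank1 row4 -> HIT
Acc 10: bank1 row1 -> MISS (open row1); precharges=6
Acc 11: bank0 row3 -> MISS (open row3); precharges=7

Answer: 7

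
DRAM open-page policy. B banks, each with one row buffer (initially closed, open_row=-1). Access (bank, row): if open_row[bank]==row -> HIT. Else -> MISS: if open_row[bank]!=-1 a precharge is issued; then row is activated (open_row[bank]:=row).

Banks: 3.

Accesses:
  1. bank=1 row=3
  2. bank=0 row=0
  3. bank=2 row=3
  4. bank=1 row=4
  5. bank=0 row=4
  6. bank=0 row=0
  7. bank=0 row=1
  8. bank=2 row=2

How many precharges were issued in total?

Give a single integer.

Answer: 5

Derivation:
Acc 1: bank1 row3 -> MISS (open row3); precharges=0
Acc 2: bank0 row0 -> MISS (open row0); precharges=0
Acc 3: bank2 row3 -> MISS (open row3); precharges=0
Acc 4: bank1 row4 -> MISS (open row4); precharges=1
Acc 5: bank0 row4 -> MISS (open row4); precharges=2
Acc 6: bank0 row0 -> MISS (open row0); precharges=3
Acc 7: bank0 row1 -> MISS (open row1); precharges=4
Acc 8: bank2 row2 -> MISS (open row2); precharges=5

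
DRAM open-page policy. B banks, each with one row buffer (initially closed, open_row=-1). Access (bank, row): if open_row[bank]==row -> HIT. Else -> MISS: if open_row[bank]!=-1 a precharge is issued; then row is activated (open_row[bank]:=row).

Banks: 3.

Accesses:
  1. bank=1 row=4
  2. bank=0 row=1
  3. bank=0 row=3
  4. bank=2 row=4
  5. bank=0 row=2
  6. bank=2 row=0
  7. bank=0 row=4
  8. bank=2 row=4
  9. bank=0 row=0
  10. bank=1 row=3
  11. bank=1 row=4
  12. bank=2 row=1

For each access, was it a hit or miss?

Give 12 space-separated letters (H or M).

Acc 1: bank1 row4 -> MISS (open row4); precharges=0
Acc 2: bank0 row1 -> MISS (open row1); precharges=0
Acc 3: bank0 row3 -> MISS (open row3); precharges=1
Acc 4: bank2 row4 -> MISS (open row4); precharges=1
Acc 5: bank0 row2 -> MISS (open row2); precharges=2
Acc 6: bank2 row0 -> MISS (open row0); precharges=3
Acc 7: bank0 row4 -> MISS (open row4); precharges=4
Acc 8: bank2 row4 -> MISS (open row4); precharges=5
Acc 9: bank0 row0 -> MISS (open row0); precharges=6
Acc 10: bank1 row3 -> MISS (open row3); precharges=7
Acc 11: bank1 row4 -> MISS (open row4); precharges=8
Acc 12: bank2 row1 -> MISS (open row1); precharges=9

Answer: M M M M M M M M M M M M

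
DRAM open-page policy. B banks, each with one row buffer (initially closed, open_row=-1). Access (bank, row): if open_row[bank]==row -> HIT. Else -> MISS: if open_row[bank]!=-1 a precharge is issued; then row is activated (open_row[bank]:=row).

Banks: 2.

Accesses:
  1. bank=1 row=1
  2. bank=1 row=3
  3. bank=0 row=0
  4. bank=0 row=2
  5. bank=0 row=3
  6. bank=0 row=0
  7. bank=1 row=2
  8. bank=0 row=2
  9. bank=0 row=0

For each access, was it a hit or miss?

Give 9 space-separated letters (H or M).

Answer: M M M M M M M M M

Derivation:
Acc 1: bank1 row1 -> MISS (open row1); precharges=0
Acc 2: bank1 row3 -> MISS (open row3); precharges=1
Acc 3: bank0 row0 -> MISS (open row0); precharges=1
Acc 4: bank0 row2 -> MISS (open row2); precharges=2
Acc 5: bank0 row3 -> MISS (open row3); precharges=3
Acc 6: bank0 row0 -> MISS (open row0); precharges=4
Acc 7: bank1 row2 -> MISS (open row2); precharges=5
Acc 8: bank0 row2 -> MISS (open row2); precharges=6
Acc 9: bank0 row0 -> MISS (open row0); precharges=7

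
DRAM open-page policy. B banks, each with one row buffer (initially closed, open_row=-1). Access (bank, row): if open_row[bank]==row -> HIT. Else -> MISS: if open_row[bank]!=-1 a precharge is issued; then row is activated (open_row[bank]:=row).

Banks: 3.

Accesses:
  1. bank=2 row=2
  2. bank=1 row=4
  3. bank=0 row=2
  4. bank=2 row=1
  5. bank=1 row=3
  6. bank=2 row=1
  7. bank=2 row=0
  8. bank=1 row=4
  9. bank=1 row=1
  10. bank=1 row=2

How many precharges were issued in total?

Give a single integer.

Answer: 6

Derivation:
Acc 1: bank2 row2 -> MISS (open row2); precharges=0
Acc 2: bank1 row4 -> MISS (open row4); precharges=0
Acc 3: bank0 row2 -> MISS (open row2); precharges=0
Acc 4: bank2 row1 -> MISS (open row1); precharges=1
Acc 5: bank1 row3 -> MISS (open row3); precharges=2
Acc 6: bank2 row1 -> HIT
Acc 7: bank2 row0 -> MISS (open row0); precharges=3
Acc 8: bank1 row4 -> MISS (open row4); precharges=4
Acc 9: bank1 row1 -> MISS (open row1); precharges=5
Acc 10: bank1 row2 -> MISS (open row2); precharges=6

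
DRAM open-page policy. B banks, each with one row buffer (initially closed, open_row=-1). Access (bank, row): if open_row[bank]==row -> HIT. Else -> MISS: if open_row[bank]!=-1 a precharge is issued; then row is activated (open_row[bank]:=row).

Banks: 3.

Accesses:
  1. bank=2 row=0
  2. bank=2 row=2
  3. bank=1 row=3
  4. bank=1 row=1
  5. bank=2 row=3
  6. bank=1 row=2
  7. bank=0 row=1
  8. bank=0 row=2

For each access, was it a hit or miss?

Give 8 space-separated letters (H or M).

Acc 1: bank2 row0 -> MISS (open row0); precharges=0
Acc 2: bank2 row2 -> MISS (open row2); precharges=1
Acc 3: bank1 row3 -> MISS (open row3); precharges=1
Acc 4: bank1 row1 -> MISS (open row1); precharges=2
Acc 5: bank2 row3 -> MISS (open row3); precharges=3
Acc 6: bank1 row2 -> MISS (open row2); precharges=4
Acc 7: bank0 row1 -> MISS (open row1); precharges=4
Acc 8: bank0 row2 -> MISS (open row2); precharges=5

Answer: M M M M M M M M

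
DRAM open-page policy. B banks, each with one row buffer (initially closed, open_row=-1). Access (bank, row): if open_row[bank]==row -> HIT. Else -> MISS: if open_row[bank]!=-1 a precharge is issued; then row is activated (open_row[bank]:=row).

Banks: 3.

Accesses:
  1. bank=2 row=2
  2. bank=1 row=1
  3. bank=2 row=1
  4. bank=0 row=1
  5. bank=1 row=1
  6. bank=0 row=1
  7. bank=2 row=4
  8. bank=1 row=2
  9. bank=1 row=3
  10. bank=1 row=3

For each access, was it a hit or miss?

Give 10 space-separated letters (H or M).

Acc 1: bank2 row2 -> MISS (open row2); precharges=0
Acc 2: bank1 row1 -> MISS (open row1); precharges=0
Acc 3: bank2 row1 -> MISS (open row1); precharges=1
Acc 4: bank0 row1 -> MISS (open row1); precharges=1
Acc 5: bank1 row1 -> HIT
Acc 6: bank0 row1 -> HIT
Acc 7: bank2 row4 -> MISS (open row4); precharges=2
Acc 8: bank1 row2 -> MISS (open row2); precharges=3
Acc 9: bank1 row3 -> MISS (open row3); precharges=4
Acc 10: bank1 row3 -> HIT

Answer: M M M M H H M M M H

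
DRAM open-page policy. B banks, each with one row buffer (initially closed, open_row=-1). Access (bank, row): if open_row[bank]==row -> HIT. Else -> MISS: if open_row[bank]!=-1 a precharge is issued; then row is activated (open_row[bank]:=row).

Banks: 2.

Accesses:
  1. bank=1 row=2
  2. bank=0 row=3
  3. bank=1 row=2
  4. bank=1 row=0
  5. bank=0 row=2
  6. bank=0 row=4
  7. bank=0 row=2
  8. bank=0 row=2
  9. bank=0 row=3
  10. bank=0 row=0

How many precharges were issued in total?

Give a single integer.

Acc 1: bank1 row2 -> MISS (open row2); precharges=0
Acc 2: bank0 row3 -> MISS (open row3); precharges=0
Acc 3: bank1 row2 -> HIT
Acc 4: bank1 row0 -> MISS (open row0); precharges=1
Acc 5: bank0 row2 -> MISS (open row2); precharges=2
Acc 6: bank0 row4 -> MISS (open row4); precharges=3
Acc 7: bank0 row2 -> MISS (open row2); precharges=4
Acc 8: bank0 row2 -> HIT
Acc 9: bank0 row3 -> MISS (open row3); precharges=5
Acc 10: bank0 row0 -> MISS (open row0); precharges=6

Answer: 6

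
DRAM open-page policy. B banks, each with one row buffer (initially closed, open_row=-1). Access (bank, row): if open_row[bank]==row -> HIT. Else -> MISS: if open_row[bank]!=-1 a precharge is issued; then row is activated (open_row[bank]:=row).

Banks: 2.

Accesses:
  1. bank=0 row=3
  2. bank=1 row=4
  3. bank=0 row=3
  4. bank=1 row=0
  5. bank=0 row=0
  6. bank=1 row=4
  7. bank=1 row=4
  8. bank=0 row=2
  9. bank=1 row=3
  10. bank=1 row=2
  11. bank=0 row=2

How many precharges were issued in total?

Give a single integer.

Acc 1: bank0 row3 -> MISS (open row3); precharges=0
Acc 2: bank1 row4 -> MISS (open row4); precharges=0
Acc 3: bank0 row3 -> HIT
Acc 4: bank1 row0 -> MISS (open row0); precharges=1
Acc 5: bank0 row0 -> MISS (open row0); precharges=2
Acc 6: bank1 row4 -> MISS (open row4); precharges=3
Acc 7: bank1 row4 -> HIT
Acc 8: bank0 row2 -> MISS (open row2); precharges=4
Acc 9: bank1 row3 -> MISS (open row3); precharges=5
Acc 10: bank1 row2 -> MISS (open row2); precharges=6
Acc 11: bank0 row2 -> HIT

Answer: 6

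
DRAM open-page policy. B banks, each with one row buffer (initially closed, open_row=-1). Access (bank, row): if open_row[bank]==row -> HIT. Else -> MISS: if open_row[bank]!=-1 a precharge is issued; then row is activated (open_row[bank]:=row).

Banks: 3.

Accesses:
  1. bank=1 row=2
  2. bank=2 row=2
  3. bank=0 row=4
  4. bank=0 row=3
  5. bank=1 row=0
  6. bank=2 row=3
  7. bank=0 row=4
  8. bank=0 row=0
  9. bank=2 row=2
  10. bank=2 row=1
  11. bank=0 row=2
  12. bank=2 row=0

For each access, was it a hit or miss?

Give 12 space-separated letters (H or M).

Acc 1: bank1 row2 -> MISS (open row2); precharges=0
Acc 2: bank2 row2 -> MISS (open row2); precharges=0
Acc 3: bank0 row4 -> MISS (open row4); precharges=0
Acc 4: bank0 row3 -> MISS (open row3); precharges=1
Acc 5: bank1 row0 -> MISS (open row0); precharges=2
Acc 6: bank2 row3 -> MISS (open row3); precharges=3
Acc 7: bank0 row4 -> MISS (open row4); precharges=4
Acc 8: bank0 row0 -> MISS (open row0); precharges=5
Acc 9: bank2 row2 -> MISS (open row2); precharges=6
Acc 10: bank2 row1 -> MISS (open row1); precharges=7
Acc 11: bank0 row2 -> MISS (open row2); precharges=8
Acc 12: bank2 row0 -> MISS (open row0); precharges=9

Answer: M M M M M M M M M M M M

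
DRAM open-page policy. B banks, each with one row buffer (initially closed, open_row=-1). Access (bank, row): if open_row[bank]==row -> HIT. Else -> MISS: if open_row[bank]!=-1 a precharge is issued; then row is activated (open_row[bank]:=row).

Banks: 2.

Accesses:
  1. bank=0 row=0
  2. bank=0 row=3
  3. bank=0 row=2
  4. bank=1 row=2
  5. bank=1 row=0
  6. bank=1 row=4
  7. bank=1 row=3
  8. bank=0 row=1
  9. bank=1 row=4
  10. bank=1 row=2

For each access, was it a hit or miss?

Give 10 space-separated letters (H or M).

Answer: M M M M M M M M M M

Derivation:
Acc 1: bank0 row0 -> MISS (open row0); precharges=0
Acc 2: bank0 row3 -> MISS (open row3); precharges=1
Acc 3: bank0 row2 -> MISS (open row2); precharges=2
Acc 4: bank1 row2 -> MISS (open row2); precharges=2
Acc 5: bank1 row0 -> MISS (open row0); precharges=3
Acc 6: bank1 row4 -> MISS (open row4); precharges=4
Acc 7: bank1 row3 -> MISS (open row3); precharges=5
Acc 8: bank0 row1 -> MISS (open row1); precharges=6
Acc 9: bank1 row4 -> MISS (open row4); precharges=7
Acc 10: bank1 row2 -> MISS (open row2); precharges=8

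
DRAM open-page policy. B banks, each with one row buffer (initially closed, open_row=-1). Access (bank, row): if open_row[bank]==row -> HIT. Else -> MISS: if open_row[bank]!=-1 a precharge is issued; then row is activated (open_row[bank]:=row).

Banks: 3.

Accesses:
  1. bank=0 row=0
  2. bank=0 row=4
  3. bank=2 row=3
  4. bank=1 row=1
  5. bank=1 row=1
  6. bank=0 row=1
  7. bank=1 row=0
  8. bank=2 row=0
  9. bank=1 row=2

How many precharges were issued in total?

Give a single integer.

Answer: 5

Derivation:
Acc 1: bank0 row0 -> MISS (open row0); precharges=0
Acc 2: bank0 row4 -> MISS (open row4); precharges=1
Acc 3: bank2 row3 -> MISS (open row3); precharges=1
Acc 4: bank1 row1 -> MISS (open row1); precharges=1
Acc 5: bank1 row1 -> HIT
Acc 6: bank0 row1 -> MISS (open row1); precharges=2
Acc 7: bank1 row0 -> MISS (open row0); precharges=3
Acc 8: bank2 row0 -> MISS (open row0); precharges=4
Acc 9: bank1 row2 -> MISS (open row2); precharges=5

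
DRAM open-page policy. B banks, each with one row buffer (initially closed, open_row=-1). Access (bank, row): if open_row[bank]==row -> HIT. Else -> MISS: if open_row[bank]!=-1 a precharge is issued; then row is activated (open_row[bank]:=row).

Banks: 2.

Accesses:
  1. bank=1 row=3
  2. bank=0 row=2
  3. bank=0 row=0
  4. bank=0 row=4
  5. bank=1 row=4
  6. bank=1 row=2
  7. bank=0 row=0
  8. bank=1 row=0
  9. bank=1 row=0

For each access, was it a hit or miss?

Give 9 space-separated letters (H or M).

Acc 1: bank1 row3 -> MISS (open row3); precharges=0
Acc 2: bank0 row2 -> MISS (open row2); precharges=0
Acc 3: bank0 row0 -> MISS (open row0); precharges=1
Acc 4: bank0 row4 -> MISS (open row4); precharges=2
Acc 5: bank1 row4 -> MISS (open row4); precharges=3
Acc 6: bank1 row2 -> MISS (open row2); precharges=4
Acc 7: bank0 row0 -> MISS (open row0); precharges=5
Acc 8: bank1 row0 -> MISS (open row0); precharges=6
Acc 9: bank1 row0 -> HIT

Answer: M M M M M M M M H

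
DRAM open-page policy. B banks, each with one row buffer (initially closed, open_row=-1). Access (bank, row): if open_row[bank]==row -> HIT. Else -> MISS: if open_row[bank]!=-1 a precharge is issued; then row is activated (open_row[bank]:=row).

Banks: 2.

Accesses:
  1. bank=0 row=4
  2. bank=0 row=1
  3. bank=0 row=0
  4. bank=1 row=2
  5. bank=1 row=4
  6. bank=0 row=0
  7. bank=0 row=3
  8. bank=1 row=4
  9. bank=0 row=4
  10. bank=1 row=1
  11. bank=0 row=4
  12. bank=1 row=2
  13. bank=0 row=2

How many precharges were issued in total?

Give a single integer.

Answer: 8

Derivation:
Acc 1: bank0 row4 -> MISS (open row4); precharges=0
Acc 2: bank0 row1 -> MISS (open row1); precharges=1
Acc 3: bank0 row0 -> MISS (open row0); precharges=2
Acc 4: bank1 row2 -> MISS (open row2); precharges=2
Acc 5: bank1 row4 -> MISS (open row4); precharges=3
Acc 6: bank0 row0 -> HIT
Acc 7: bank0 row3 -> MISS (open row3); precharges=4
Acc 8: bank1 row4 -> HIT
Acc 9: bank0 row4 -> MISS (open row4); precharges=5
Acc 10: bank1 row1 -> MISS (open row1); precharges=6
Acc 11: bank0 row4 -> HIT
Acc 12: bank1 row2 -> MISS (open row2); precharges=7
Acc 13: bank0 row2 -> MISS (open row2); precharges=8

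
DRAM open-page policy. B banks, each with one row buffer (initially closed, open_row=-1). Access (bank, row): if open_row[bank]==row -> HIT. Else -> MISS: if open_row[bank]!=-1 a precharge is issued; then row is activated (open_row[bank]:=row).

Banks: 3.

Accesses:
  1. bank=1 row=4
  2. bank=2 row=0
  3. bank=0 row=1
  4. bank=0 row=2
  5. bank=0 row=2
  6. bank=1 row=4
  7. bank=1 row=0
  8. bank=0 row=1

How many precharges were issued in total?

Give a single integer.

Answer: 3

Derivation:
Acc 1: bank1 row4 -> MISS (open row4); precharges=0
Acc 2: bank2 row0 -> MISS (open row0); precharges=0
Acc 3: bank0 row1 -> MISS (open row1); precharges=0
Acc 4: bank0 row2 -> MISS (open row2); precharges=1
Acc 5: bank0 row2 -> HIT
Acc 6: bank1 row4 -> HIT
Acc 7: bank1 row0 -> MISS (open row0); precharges=2
Acc 8: bank0 row1 -> MISS (open row1); precharges=3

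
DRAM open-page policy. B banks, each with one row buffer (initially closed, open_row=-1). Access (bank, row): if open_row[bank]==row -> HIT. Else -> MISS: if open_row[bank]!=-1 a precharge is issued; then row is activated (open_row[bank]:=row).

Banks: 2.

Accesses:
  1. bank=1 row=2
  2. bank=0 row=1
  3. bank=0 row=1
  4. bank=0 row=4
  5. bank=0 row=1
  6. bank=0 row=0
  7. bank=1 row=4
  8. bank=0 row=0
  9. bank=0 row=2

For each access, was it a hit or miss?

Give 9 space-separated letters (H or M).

Acc 1: bank1 row2 -> MISS (open row2); precharges=0
Acc 2: bank0 row1 -> MISS (open row1); precharges=0
Acc 3: bank0 row1 -> HIT
Acc 4: bank0 row4 -> MISS (open row4); precharges=1
Acc 5: bank0 row1 -> MISS (open row1); precharges=2
Acc 6: bank0 row0 -> MISS (open row0); precharges=3
Acc 7: bank1 row4 -> MISS (open row4); precharges=4
Acc 8: bank0 row0 -> HIT
Acc 9: bank0 row2 -> MISS (open row2); precharges=5

Answer: M M H M M M M H M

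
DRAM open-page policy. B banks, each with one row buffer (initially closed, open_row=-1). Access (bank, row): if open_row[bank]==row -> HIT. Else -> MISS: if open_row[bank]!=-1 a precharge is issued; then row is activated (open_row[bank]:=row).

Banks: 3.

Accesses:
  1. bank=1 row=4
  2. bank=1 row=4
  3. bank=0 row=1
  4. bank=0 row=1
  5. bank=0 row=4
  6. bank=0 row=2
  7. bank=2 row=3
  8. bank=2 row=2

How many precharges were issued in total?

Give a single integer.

Answer: 3

Derivation:
Acc 1: bank1 row4 -> MISS (open row4); precharges=0
Acc 2: bank1 row4 -> HIT
Acc 3: bank0 row1 -> MISS (open row1); precharges=0
Acc 4: bank0 row1 -> HIT
Acc 5: bank0 row4 -> MISS (open row4); precharges=1
Acc 6: bank0 row2 -> MISS (open row2); precharges=2
Acc 7: bank2 row3 -> MISS (open row3); precharges=2
Acc 8: bank2 row2 -> MISS (open row2); precharges=3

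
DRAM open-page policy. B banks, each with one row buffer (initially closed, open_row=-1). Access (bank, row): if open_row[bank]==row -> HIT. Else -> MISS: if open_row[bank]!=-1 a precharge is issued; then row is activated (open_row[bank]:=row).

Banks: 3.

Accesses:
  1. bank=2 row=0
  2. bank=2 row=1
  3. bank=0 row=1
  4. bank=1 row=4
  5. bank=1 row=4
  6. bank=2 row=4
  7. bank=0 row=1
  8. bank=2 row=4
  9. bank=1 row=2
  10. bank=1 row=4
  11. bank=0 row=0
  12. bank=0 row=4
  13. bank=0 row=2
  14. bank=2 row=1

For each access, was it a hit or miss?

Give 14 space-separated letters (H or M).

Acc 1: bank2 row0 -> MISS (open row0); precharges=0
Acc 2: bank2 row1 -> MISS (open row1); precharges=1
Acc 3: bank0 row1 -> MISS (open row1); precharges=1
Acc 4: bank1 row4 -> MISS (open row4); precharges=1
Acc 5: bank1 row4 -> HIT
Acc 6: bank2 row4 -> MISS (open row4); precharges=2
Acc 7: bank0 row1 -> HIT
Acc 8: bank2 row4 -> HIT
Acc 9: bank1 row2 -> MISS (open row2); precharges=3
Acc 10: bank1 row4 -> MISS (open row4); precharges=4
Acc 11: bank0 row0 -> MISS (open row0); precharges=5
Acc 12: bank0 row4 -> MISS (open row4); precharges=6
Acc 13: bank0 row2 -> MISS (open row2); precharges=7
Acc 14: bank2 row1 -> MISS (open row1); precharges=8

Answer: M M M M H M H H M M M M M M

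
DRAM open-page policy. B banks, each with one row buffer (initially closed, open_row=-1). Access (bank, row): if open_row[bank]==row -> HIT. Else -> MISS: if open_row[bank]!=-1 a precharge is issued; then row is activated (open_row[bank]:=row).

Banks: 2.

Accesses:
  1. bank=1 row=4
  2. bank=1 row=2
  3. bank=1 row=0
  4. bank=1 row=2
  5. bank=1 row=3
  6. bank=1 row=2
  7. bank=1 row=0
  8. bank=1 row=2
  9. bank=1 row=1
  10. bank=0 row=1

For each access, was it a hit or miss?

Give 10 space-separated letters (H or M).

Answer: M M M M M M M M M M

Derivation:
Acc 1: bank1 row4 -> MISS (open row4); precharges=0
Acc 2: bank1 row2 -> MISS (open row2); precharges=1
Acc 3: bank1 row0 -> MISS (open row0); precharges=2
Acc 4: bank1 row2 -> MISS (open row2); precharges=3
Acc 5: bank1 row3 -> MISS (open row3); precharges=4
Acc 6: bank1 row2 -> MISS (open row2); precharges=5
Acc 7: bank1 row0 -> MISS (open row0); precharges=6
Acc 8: bank1 row2 -> MISS (open row2); precharges=7
Acc 9: bank1 row1 -> MISS (open row1); precharges=8
Acc 10: bank0 row1 -> MISS (open row1); precharges=8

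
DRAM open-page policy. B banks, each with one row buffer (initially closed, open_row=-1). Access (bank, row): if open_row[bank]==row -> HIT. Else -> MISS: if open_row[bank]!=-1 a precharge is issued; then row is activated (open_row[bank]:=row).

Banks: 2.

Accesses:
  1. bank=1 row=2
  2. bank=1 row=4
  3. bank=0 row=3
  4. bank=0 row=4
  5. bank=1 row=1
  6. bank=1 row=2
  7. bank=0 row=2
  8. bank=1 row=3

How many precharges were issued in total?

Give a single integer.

Answer: 6

Derivation:
Acc 1: bank1 row2 -> MISS (open row2); precharges=0
Acc 2: bank1 row4 -> MISS (open row4); precharges=1
Acc 3: bank0 row3 -> MISS (open row3); precharges=1
Acc 4: bank0 row4 -> MISS (open row4); precharges=2
Acc 5: bank1 row1 -> MISS (open row1); precharges=3
Acc 6: bank1 row2 -> MISS (open row2); precharges=4
Acc 7: bank0 row2 -> MISS (open row2); precharges=5
Acc 8: bank1 row3 -> MISS (open row3); precharges=6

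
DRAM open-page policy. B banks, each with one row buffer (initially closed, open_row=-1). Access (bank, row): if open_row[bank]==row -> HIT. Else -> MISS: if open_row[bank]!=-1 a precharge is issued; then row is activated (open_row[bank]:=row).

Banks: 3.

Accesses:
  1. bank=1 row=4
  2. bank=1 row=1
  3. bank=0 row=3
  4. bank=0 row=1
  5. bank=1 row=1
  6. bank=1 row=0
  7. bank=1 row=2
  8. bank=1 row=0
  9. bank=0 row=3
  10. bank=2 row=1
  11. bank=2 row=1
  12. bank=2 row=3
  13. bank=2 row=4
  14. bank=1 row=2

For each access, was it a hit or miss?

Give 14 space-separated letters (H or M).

Answer: M M M M H M M M M M H M M M

Derivation:
Acc 1: bank1 row4 -> MISS (open row4); precharges=0
Acc 2: bank1 row1 -> MISS (open row1); precharges=1
Acc 3: bank0 row3 -> MISS (open row3); precharges=1
Acc 4: bank0 row1 -> MISS (open row1); precharges=2
Acc 5: bank1 row1 -> HIT
Acc 6: bank1 row0 -> MISS (open row0); precharges=3
Acc 7: bank1 row2 -> MISS (open row2); precharges=4
Acc 8: bank1 row0 -> MISS (open row0); precharges=5
Acc 9: bank0 row3 -> MISS (open row3); precharges=6
Acc 10: bank2 row1 -> MISS (open row1); precharges=6
Acc 11: bank2 row1 -> HIT
Acc 12: bank2 row3 -> MISS (open row3); precharges=7
Acc 13: bank2 row4 -> MISS (open row4); precharges=8
Acc 14: bank1 row2 -> MISS (open row2); precharges=9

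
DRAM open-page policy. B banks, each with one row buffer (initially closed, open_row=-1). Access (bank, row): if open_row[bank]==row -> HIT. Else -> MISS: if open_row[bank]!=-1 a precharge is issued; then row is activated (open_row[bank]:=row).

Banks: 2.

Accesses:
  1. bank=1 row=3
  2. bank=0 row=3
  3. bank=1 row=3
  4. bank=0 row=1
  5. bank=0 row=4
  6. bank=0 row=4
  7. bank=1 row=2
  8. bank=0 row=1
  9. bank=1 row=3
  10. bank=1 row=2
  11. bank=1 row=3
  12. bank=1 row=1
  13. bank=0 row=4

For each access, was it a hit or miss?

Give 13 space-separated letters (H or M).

Acc 1: bank1 row3 -> MISS (open row3); precharges=0
Acc 2: bank0 row3 -> MISS (open row3); precharges=0
Acc 3: bank1 row3 -> HIT
Acc 4: bank0 row1 -> MISS (open row1); precharges=1
Acc 5: bank0 row4 -> MISS (open row4); precharges=2
Acc 6: bank0 row4 -> HIT
Acc 7: bank1 row2 -> MISS (open row2); precharges=3
Acc 8: bank0 row1 -> MISS (open row1); precharges=4
Acc 9: bank1 row3 -> MISS (open row3); precharges=5
Acc 10: bank1 row2 -> MISS (open row2); precharges=6
Acc 11: bank1 row3 -> MISS (open row3); precharges=7
Acc 12: bank1 row1 -> MISS (open row1); precharges=8
Acc 13: bank0 row4 -> MISS (open row4); precharges=9

Answer: M M H M M H M M M M M M M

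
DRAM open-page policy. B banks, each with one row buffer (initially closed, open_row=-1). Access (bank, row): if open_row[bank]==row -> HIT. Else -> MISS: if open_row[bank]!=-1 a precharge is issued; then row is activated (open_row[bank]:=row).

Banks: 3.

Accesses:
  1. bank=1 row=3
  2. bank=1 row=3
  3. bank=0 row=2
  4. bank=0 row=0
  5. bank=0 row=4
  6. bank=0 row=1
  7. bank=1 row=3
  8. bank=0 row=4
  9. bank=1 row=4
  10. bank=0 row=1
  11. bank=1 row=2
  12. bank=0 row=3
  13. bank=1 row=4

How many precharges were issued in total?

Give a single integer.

Answer: 9

Derivation:
Acc 1: bank1 row3 -> MISS (open row3); precharges=0
Acc 2: bank1 row3 -> HIT
Acc 3: bank0 row2 -> MISS (open row2); precharges=0
Acc 4: bank0 row0 -> MISS (open row0); precharges=1
Acc 5: bank0 row4 -> MISS (open row4); precharges=2
Acc 6: bank0 row1 -> MISS (open row1); precharges=3
Acc 7: bank1 row3 -> HIT
Acc 8: bank0 row4 -> MISS (open row4); precharges=4
Acc 9: bank1 row4 -> MISS (open row4); precharges=5
Acc 10: bank0 row1 -> MISS (open row1); precharges=6
Acc 11: bank1 row2 -> MISS (open row2); precharges=7
Acc 12: bank0 row3 -> MISS (open row3); precharges=8
Acc 13: bank1 row4 -> MISS (open row4); precharges=9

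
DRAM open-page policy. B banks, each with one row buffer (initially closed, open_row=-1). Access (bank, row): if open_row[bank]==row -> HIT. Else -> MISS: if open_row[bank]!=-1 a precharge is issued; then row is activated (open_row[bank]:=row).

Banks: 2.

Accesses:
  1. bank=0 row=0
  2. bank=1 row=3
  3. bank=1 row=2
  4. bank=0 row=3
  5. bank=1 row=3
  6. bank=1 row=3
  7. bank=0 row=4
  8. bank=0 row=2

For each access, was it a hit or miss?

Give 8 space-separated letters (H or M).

Answer: M M M M M H M M

Derivation:
Acc 1: bank0 row0 -> MISS (open row0); precharges=0
Acc 2: bank1 row3 -> MISS (open row3); precharges=0
Acc 3: bank1 row2 -> MISS (open row2); precharges=1
Acc 4: bank0 row3 -> MISS (open row3); precharges=2
Acc 5: bank1 row3 -> MISS (open row3); precharges=3
Acc 6: bank1 row3 -> HIT
Acc 7: bank0 row4 -> MISS (open row4); precharges=4
Acc 8: bank0 row2 -> MISS (open row2); precharges=5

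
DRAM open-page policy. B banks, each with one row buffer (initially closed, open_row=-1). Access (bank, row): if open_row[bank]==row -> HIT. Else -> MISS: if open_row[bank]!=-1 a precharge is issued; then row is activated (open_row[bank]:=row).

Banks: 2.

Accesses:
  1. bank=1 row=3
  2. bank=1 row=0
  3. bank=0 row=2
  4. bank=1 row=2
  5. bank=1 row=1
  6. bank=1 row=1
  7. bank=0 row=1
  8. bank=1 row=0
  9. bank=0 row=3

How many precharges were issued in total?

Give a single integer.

Answer: 6

Derivation:
Acc 1: bank1 row3 -> MISS (open row3); precharges=0
Acc 2: bank1 row0 -> MISS (open row0); precharges=1
Acc 3: bank0 row2 -> MISS (open row2); precharges=1
Acc 4: bank1 row2 -> MISS (open row2); precharges=2
Acc 5: bank1 row1 -> MISS (open row1); precharges=3
Acc 6: bank1 row1 -> HIT
Acc 7: bank0 row1 -> MISS (open row1); precharges=4
Acc 8: bank1 row0 -> MISS (open row0); precharges=5
Acc 9: bank0 row3 -> MISS (open row3); precharges=6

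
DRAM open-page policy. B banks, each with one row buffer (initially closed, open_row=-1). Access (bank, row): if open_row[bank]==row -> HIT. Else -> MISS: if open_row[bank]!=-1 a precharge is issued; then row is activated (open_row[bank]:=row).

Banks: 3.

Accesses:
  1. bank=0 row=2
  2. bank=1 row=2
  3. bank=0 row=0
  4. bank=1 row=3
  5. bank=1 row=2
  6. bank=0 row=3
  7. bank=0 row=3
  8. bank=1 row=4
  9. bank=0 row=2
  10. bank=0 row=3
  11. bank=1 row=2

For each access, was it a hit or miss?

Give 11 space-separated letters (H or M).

Answer: M M M M M M H M M M M

Derivation:
Acc 1: bank0 row2 -> MISS (open row2); precharges=0
Acc 2: bank1 row2 -> MISS (open row2); precharges=0
Acc 3: bank0 row0 -> MISS (open row0); precharges=1
Acc 4: bank1 row3 -> MISS (open row3); precharges=2
Acc 5: bank1 row2 -> MISS (open row2); precharges=3
Acc 6: bank0 row3 -> MISS (open row3); precharges=4
Acc 7: bank0 row3 -> HIT
Acc 8: bank1 row4 -> MISS (open row4); precharges=5
Acc 9: bank0 row2 -> MISS (open row2); precharges=6
Acc 10: bank0 row3 -> MISS (open row3); precharges=7
Acc 11: bank1 row2 -> MISS (open row2); precharges=8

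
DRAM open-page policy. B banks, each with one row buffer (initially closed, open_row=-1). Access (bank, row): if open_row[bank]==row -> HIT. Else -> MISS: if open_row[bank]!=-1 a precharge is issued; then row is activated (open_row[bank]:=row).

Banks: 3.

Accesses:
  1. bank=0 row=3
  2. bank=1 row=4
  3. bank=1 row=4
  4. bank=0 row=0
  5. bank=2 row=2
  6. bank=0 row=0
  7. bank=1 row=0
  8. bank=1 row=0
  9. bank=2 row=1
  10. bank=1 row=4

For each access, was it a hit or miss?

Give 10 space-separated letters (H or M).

Acc 1: bank0 row3 -> MISS (open row3); precharges=0
Acc 2: bank1 row4 -> MISS (open row4); precharges=0
Acc 3: bank1 row4 -> HIT
Acc 4: bank0 row0 -> MISS (open row0); precharges=1
Acc 5: bank2 row2 -> MISS (open row2); precharges=1
Acc 6: bank0 row0 -> HIT
Acc 7: bank1 row0 -> MISS (open row0); precharges=2
Acc 8: bank1 row0 -> HIT
Acc 9: bank2 row1 -> MISS (open row1); precharges=3
Acc 10: bank1 row4 -> MISS (open row4); precharges=4

Answer: M M H M M H M H M M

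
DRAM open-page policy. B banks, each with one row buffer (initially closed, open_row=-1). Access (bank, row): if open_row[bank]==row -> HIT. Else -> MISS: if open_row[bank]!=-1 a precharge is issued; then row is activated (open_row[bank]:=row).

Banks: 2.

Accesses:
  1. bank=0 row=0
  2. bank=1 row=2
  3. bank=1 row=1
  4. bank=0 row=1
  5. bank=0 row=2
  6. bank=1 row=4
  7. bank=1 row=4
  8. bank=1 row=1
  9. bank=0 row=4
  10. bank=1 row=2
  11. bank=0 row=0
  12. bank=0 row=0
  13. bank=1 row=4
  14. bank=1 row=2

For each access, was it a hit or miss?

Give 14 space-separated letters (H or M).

Answer: M M M M M M H M M M M H M M

Derivation:
Acc 1: bank0 row0 -> MISS (open row0); precharges=0
Acc 2: bank1 row2 -> MISS (open row2); precharges=0
Acc 3: bank1 row1 -> MISS (open row1); precharges=1
Acc 4: bank0 row1 -> MISS (open row1); precharges=2
Acc 5: bank0 row2 -> MISS (open row2); precharges=3
Acc 6: bank1 row4 -> MISS (open row4); precharges=4
Acc 7: bank1 row4 -> HIT
Acc 8: bank1 row1 -> MISS (open row1); precharges=5
Acc 9: bank0 row4 -> MISS (open row4); precharges=6
Acc 10: bank1 row2 -> MISS (open row2); precharges=7
Acc 11: bank0 row0 -> MISS (open row0); precharges=8
Acc 12: bank0 row0 -> HIT
Acc 13: bank1 row4 -> MISS (open row4); precharges=9
Acc 14: bank1 row2 -> MISS (open row2); precharges=10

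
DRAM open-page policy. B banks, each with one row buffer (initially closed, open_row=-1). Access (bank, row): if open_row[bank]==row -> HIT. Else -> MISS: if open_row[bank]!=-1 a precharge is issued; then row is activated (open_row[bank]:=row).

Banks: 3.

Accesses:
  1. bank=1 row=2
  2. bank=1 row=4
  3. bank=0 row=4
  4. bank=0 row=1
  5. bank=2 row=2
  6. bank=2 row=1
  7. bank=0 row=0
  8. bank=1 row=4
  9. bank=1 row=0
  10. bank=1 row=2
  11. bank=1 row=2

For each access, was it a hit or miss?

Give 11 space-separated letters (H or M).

Answer: M M M M M M M H M M H

Derivation:
Acc 1: bank1 row2 -> MISS (open row2); precharges=0
Acc 2: bank1 row4 -> MISS (open row4); precharges=1
Acc 3: bank0 row4 -> MISS (open row4); precharges=1
Acc 4: bank0 row1 -> MISS (open row1); precharges=2
Acc 5: bank2 row2 -> MISS (open row2); precharges=2
Acc 6: bank2 row1 -> MISS (open row1); precharges=3
Acc 7: bank0 row0 -> MISS (open row0); precharges=4
Acc 8: bank1 row4 -> HIT
Acc 9: bank1 row0 -> MISS (open row0); precharges=5
Acc 10: bank1 row2 -> MISS (open row2); precharges=6
Acc 11: bank1 row2 -> HIT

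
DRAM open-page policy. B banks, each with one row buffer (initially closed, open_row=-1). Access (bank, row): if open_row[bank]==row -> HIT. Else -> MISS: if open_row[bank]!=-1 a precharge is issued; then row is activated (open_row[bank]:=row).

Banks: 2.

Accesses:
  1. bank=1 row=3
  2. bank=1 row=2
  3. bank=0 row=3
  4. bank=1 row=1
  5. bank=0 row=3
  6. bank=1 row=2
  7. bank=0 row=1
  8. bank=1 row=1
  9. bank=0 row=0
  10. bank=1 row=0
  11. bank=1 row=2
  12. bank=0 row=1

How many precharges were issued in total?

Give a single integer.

Answer: 9

Derivation:
Acc 1: bank1 row3 -> MISS (open row3); precharges=0
Acc 2: bank1 row2 -> MISS (open row2); precharges=1
Acc 3: bank0 row3 -> MISS (open row3); precharges=1
Acc 4: bank1 row1 -> MISS (open row1); precharges=2
Acc 5: bank0 row3 -> HIT
Acc 6: bank1 row2 -> MISS (open row2); precharges=3
Acc 7: bank0 row1 -> MISS (open row1); precharges=4
Acc 8: bank1 row1 -> MISS (open row1); precharges=5
Acc 9: bank0 row0 -> MISS (open row0); precharges=6
Acc 10: bank1 row0 -> MISS (open row0); precharges=7
Acc 11: bank1 row2 -> MISS (open row2); precharges=8
Acc 12: bank0 row1 -> MISS (open row1); precharges=9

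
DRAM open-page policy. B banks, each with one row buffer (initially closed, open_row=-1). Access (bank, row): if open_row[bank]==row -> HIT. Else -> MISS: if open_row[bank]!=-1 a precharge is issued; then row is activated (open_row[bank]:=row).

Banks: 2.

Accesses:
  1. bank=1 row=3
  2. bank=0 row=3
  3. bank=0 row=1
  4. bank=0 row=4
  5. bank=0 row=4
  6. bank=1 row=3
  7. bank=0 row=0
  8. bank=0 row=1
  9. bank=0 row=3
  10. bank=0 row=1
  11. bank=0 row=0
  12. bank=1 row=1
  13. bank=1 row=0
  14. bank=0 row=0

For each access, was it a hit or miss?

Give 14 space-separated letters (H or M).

Answer: M M M M H H M M M M M M M H

Derivation:
Acc 1: bank1 row3 -> MISS (open row3); precharges=0
Acc 2: bank0 row3 -> MISS (open row3); precharges=0
Acc 3: bank0 row1 -> MISS (open row1); precharges=1
Acc 4: bank0 row4 -> MISS (open row4); precharges=2
Acc 5: bank0 row4 -> HIT
Acc 6: bank1 row3 -> HIT
Acc 7: bank0 row0 -> MISS (open row0); precharges=3
Acc 8: bank0 row1 -> MISS (open row1); precharges=4
Acc 9: bank0 row3 -> MISS (open row3); precharges=5
Acc 10: bank0 row1 -> MISS (open row1); precharges=6
Acc 11: bank0 row0 -> MISS (open row0); precharges=7
Acc 12: bank1 row1 -> MISS (open row1); precharges=8
Acc 13: bank1 row0 -> MISS (open row0); precharges=9
Acc 14: bank0 row0 -> HIT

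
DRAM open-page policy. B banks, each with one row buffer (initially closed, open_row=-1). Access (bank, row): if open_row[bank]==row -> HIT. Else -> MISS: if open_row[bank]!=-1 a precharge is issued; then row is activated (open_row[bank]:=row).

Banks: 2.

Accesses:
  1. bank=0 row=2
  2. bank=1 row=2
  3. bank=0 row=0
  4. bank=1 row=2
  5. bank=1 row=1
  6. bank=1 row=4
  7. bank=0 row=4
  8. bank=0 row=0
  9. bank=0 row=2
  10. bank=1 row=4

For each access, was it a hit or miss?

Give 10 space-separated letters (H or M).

Answer: M M M H M M M M M H

Derivation:
Acc 1: bank0 row2 -> MISS (open row2); precharges=0
Acc 2: bank1 row2 -> MISS (open row2); precharges=0
Acc 3: bank0 row0 -> MISS (open row0); precharges=1
Acc 4: bank1 row2 -> HIT
Acc 5: bank1 row1 -> MISS (open row1); precharges=2
Acc 6: bank1 row4 -> MISS (open row4); precharges=3
Acc 7: bank0 row4 -> MISS (open row4); precharges=4
Acc 8: bank0 row0 -> MISS (open row0); precharges=5
Acc 9: bank0 row2 -> MISS (open row2); precharges=6
Acc 10: bank1 row4 -> HIT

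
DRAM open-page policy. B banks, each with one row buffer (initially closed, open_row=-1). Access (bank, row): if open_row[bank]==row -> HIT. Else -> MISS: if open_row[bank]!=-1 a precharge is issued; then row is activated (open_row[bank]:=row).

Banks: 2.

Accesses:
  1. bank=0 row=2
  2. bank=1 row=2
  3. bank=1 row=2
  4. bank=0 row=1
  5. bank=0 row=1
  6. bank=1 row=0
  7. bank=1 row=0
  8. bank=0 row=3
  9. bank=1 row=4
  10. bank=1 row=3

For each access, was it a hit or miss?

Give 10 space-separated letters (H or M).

Acc 1: bank0 row2 -> MISS (open row2); precharges=0
Acc 2: bank1 row2 -> MISS (open row2); precharges=0
Acc 3: bank1 row2 -> HIT
Acc 4: bank0 row1 -> MISS (open row1); precharges=1
Acc 5: bank0 row1 -> HIT
Acc 6: bank1 row0 -> MISS (open row0); precharges=2
Acc 7: bank1 row0 -> HIT
Acc 8: bank0 row3 -> MISS (open row3); precharges=3
Acc 9: bank1 row4 -> MISS (open row4); precharges=4
Acc 10: bank1 row3 -> MISS (open row3); precharges=5

Answer: M M H M H M H M M M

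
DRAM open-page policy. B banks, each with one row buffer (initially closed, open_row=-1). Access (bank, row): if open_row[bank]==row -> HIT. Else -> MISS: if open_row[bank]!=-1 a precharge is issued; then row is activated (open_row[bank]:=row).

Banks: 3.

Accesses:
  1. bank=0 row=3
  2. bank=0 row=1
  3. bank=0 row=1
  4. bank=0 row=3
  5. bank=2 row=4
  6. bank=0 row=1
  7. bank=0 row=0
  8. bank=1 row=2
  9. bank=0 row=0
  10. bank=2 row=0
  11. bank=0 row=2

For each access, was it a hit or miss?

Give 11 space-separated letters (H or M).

Answer: M M H M M M M M H M M

Derivation:
Acc 1: bank0 row3 -> MISS (open row3); precharges=0
Acc 2: bank0 row1 -> MISS (open row1); precharges=1
Acc 3: bank0 row1 -> HIT
Acc 4: bank0 row3 -> MISS (open row3); precharges=2
Acc 5: bank2 row4 -> MISS (open row4); precharges=2
Acc 6: bank0 row1 -> MISS (open row1); precharges=3
Acc 7: bank0 row0 -> MISS (open row0); precharges=4
Acc 8: bank1 row2 -> MISS (open row2); precharges=4
Acc 9: bank0 row0 -> HIT
Acc 10: bank2 row0 -> MISS (open row0); precharges=5
Acc 11: bank0 row2 -> MISS (open row2); precharges=6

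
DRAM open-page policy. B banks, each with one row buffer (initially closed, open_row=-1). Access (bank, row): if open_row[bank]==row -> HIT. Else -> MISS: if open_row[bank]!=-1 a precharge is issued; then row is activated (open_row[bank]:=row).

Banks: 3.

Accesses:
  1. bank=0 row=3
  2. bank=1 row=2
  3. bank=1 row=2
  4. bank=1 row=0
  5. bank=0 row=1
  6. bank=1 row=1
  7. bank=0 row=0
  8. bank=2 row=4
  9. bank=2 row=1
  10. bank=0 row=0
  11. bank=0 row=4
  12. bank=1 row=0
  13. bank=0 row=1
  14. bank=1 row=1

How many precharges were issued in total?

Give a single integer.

Acc 1: bank0 row3 -> MISS (open row3); precharges=0
Acc 2: bank1 row2 -> MISS (open row2); precharges=0
Acc 3: bank1 row2 -> HIT
Acc 4: bank1 row0 -> MISS (open row0); precharges=1
Acc 5: bank0 row1 -> MISS (open row1); precharges=2
Acc 6: bank1 row1 -> MISS (open row1); precharges=3
Acc 7: bank0 row0 -> MISS (open row0); precharges=4
Acc 8: bank2 row4 -> MISS (open row4); precharges=4
Acc 9: bank2 row1 -> MISS (open row1); precharges=5
Acc 10: bank0 row0 -> HIT
Acc 11: bank0 row4 -> MISS (open row4); precharges=6
Acc 12: bank1 row0 -> MISS (open row0); precharges=7
Acc 13: bank0 row1 -> MISS (open row1); precharges=8
Acc 14: bank1 row1 -> MISS (open row1); precharges=9

Answer: 9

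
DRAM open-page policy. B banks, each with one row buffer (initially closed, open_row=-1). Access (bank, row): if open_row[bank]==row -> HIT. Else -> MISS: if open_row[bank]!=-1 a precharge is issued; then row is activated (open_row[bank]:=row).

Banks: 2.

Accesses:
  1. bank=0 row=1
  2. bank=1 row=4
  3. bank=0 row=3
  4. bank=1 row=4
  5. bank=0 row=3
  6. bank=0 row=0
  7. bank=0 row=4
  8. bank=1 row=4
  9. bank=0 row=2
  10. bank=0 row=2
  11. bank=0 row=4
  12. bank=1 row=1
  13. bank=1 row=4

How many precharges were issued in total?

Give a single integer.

Answer: 7

Derivation:
Acc 1: bank0 row1 -> MISS (open row1); precharges=0
Acc 2: bank1 row4 -> MISS (open row4); precharges=0
Acc 3: bank0 row3 -> MISS (open row3); precharges=1
Acc 4: bank1 row4 -> HIT
Acc 5: bank0 row3 -> HIT
Acc 6: bank0 row0 -> MISS (open row0); precharges=2
Acc 7: bank0 row4 -> MISS (open row4); precharges=3
Acc 8: bank1 row4 -> HIT
Acc 9: bank0 row2 -> MISS (open row2); precharges=4
Acc 10: bank0 row2 -> HIT
Acc 11: bank0 row4 -> MISS (open row4); precharges=5
Acc 12: bank1 row1 -> MISS (open row1); precharges=6
Acc 13: bank1 row4 -> MISS (open row4); precharges=7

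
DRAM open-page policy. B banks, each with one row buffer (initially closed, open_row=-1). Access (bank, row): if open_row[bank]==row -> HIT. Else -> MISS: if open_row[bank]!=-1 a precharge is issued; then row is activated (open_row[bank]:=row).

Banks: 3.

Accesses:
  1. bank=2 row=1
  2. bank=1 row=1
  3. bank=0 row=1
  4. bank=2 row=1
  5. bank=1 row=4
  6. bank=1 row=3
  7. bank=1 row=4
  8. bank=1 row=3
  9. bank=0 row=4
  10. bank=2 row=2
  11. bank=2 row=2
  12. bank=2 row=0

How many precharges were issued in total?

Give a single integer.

Answer: 7

Derivation:
Acc 1: bank2 row1 -> MISS (open row1); precharges=0
Acc 2: bank1 row1 -> MISS (open row1); precharges=0
Acc 3: bank0 row1 -> MISS (open row1); precharges=0
Acc 4: bank2 row1 -> HIT
Acc 5: bank1 row4 -> MISS (open row4); precharges=1
Acc 6: bank1 row3 -> MISS (open row3); precharges=2
Acc 7: bank1 row4 -> MISS (open row4); precharges=3
Acc 8: bank1 row3 -> MISS (open row3); precharges=4
Acc 9: bank0 row4 -> MISS (open row4); precharges=5
Acc 10: bank2 row2 -> MISS (open row2); precharges=6
Acc 11: bank2 row2 -> HIT
Acc 12: bank2 row0 -> MISS (open row0); precharges=7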